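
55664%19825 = 16014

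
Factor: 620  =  2^2*5^1*31^1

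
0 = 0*951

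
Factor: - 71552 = - 2^7*13^1*43^1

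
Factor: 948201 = 3^1*316067^1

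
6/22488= 1/3748  =  0.00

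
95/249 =95/249=0.38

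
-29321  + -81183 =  - 110504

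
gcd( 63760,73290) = 10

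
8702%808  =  622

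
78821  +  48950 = 127771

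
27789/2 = 13894 + 1/2= 13894.50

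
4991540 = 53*94180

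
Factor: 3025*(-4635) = -14020875 = -  3^2 *5^3*11^2*103^1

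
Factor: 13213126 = 2^1*43^1*153641^1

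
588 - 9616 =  - 9028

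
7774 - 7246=528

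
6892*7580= 52241360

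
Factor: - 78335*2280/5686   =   - 89301900/2843  =  - 2^2*3^1*5^2*19^1* 2843^( - 1 )*15667^1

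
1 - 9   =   - 8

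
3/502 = 3/502 = 0.01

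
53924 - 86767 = - 32843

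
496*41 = 20336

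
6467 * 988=6389396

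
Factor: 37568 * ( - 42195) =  - 2^6*3^1*5^1 * 29^1 * 97^1 * 587^1 = -1585181760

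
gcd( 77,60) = 1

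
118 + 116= 234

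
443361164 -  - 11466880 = 454828044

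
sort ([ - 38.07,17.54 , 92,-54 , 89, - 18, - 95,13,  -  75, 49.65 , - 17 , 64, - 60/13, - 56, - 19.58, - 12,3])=[ - 95, - 75 ,  -  56, - 54,-38.07, - 19.58,  -  18,- 17, - 12 , - 60/13  ,  3, 13, 17.54 , 49.65,64,89,92]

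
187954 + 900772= 1088726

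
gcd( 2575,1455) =5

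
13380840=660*20274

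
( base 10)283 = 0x11B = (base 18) fd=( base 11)238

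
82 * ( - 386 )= - 31652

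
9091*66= 600006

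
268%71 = 55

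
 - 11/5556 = -11/5556 = - 0.00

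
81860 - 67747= 14113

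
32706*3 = 98118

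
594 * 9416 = 5593104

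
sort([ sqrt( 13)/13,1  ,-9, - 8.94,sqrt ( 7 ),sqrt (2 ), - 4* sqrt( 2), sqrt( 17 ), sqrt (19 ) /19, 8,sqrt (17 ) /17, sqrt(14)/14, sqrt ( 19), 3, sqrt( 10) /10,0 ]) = [-9, - 8.94,  -  4*sqrt ( 2), 0, sqrt(19 ) /19,sqrt(17)/17, sqrt( 14) /14, sqrt(  13 )/13, sqrt( 10 )/10, 1, sqrt ( 2 ),  sqrt( 7), 3,sqrt (17), sqrt( 19 ),8]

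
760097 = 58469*13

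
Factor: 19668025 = 5^2 *13^1 * 73^1*829^1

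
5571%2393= 785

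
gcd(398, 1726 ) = 2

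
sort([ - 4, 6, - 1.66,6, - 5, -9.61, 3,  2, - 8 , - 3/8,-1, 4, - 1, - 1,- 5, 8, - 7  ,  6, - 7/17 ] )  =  [ - 9.61, - 8, - 7, - 5,-5, - 4,- 1.66, - 1, - 1 ,- 1, - 7/17, - 3/8,2, 3,4, 6,6,6,8 ] 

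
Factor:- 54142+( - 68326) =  - 2^2*17^1 * 1801^1 = -  122468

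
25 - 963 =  - 938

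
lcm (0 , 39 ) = 0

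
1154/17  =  67 + 15/17 =67.88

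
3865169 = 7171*539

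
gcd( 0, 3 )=3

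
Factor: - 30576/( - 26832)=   7^2 * 43^( - 1) = 49/43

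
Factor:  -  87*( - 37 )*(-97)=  - 3^1 *29^1*37^1*97^1 =- 312243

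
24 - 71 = -47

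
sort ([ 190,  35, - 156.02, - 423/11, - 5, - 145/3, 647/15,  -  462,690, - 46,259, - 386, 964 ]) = [ - 462 , - 386, - 156.02, - 145/3, - 46,-423/11, - 5,  35,647/15,190,  259, 690, 964]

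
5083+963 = 6046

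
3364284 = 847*3972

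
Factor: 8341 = 19^1*439^1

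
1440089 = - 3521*( - 409) 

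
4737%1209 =1110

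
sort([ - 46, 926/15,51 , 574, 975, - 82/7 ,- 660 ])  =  [ -660,- 46, - 82/7,51,926/15, 574,975 ] 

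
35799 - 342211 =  - 306412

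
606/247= 606/247 = 2.45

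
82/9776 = 41/4888 = 0.01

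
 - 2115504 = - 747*2832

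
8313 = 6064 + 2249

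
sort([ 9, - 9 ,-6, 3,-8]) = [  -  9,-8, - 6, 3 , 9] 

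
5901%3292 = 2609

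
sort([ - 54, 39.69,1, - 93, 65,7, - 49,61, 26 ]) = [ - 93, - 54, - 49, 1,7, 26, 39.69,61,65]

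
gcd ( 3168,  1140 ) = 12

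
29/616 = 29/616 = 0.05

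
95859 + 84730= 180589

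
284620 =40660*7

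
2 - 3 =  - 1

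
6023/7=6023/7 = 860.43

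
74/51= 1+ 23/51 = 1.45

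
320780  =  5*64156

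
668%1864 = 668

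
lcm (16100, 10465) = 209300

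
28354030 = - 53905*( - 526)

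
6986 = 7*998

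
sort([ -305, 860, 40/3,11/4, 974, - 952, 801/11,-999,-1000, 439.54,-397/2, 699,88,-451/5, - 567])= [- 1000 ,-999, - 952,- 567,-305, - 397/2,-451/5,  11/4, 40/3,  801/11, 88,439.54,699, 860 , 974 ] 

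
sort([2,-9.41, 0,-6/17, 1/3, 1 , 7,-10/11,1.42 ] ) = [ - 9.41,-10/11, - 6/17, 0, 1/3, 1, 1.42, 2, 7 ]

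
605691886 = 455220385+150471501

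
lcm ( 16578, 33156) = 33156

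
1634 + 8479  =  10113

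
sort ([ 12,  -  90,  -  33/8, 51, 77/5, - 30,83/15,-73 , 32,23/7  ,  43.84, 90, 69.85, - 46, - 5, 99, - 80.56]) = [- 90, - 80.56, - 73,- 46 , - 30,-5,- 33/8, 23/7,  83/15, 12,77/5,32 , 43.84, 51,69.85, 90, 99] 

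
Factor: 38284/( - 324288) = -2^( - 4 )*3^( - 2)*17^1 = - 17/144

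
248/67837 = 248/67837 = 0.00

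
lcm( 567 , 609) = 16443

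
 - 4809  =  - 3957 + -852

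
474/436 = 1 + 19/218 = 1.09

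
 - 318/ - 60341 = 318/60341 = 0.01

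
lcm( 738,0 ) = 0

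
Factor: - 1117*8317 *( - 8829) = 3^4*109^1 * 1117^1 *8317^1  =  82022195781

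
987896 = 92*10738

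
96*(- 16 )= - 1536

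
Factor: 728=2^3 * 7^1 * 13^1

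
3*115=345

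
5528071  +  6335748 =11863819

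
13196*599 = 7904404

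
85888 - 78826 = 7062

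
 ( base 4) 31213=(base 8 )1547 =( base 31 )S3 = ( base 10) 871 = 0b1101100111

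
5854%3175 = 2679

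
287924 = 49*5876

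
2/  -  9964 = -1/4982=-0.00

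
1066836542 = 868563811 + 198272731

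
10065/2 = 10065/2 = 5032.50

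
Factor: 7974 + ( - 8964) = -990 = - 2^1*3^2*5^1*11^1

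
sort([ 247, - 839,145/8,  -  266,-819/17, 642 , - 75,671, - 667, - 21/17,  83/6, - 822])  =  [ - 839, - 822, - 667, - 266,  -  75, - 819/17 , - 21/17, 83/6, 145/8,  247, 642, 671 ]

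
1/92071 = 1/92071 = 0.00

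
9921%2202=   1113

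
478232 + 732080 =1210312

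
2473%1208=57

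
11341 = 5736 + 5605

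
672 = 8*84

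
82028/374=41014/187 = 219.33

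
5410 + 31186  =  36596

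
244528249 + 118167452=362695701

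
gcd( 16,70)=2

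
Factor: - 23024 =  - 2^4*1439^1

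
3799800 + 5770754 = 9570554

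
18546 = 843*22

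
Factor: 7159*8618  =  2^1*31^1*139^1*7159^1 = 61696262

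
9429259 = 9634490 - 205231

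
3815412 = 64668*59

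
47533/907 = 47533/907= 52.41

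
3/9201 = 1/3067=0.00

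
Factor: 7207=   7207^1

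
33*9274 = 306042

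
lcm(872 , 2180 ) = 4360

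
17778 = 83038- 65260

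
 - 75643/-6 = 12607+1/6 = 12607.17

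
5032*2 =10064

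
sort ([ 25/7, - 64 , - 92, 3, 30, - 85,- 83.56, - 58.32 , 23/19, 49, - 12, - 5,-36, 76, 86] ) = [ - 92, - 85, - 83.56, - 64, - 58.32, - 36,-12, - 5, 23/19,3,  25/7,30,  49, 76 , 86 ] 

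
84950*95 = 8070250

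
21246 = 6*3541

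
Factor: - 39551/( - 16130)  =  2^( - 1) * 5^(-1 ) * 1613^ ( - 1)*39551^1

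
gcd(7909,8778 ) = 11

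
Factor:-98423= - 13^1*67^1 * 113^1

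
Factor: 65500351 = 7^1*89^1*105137^1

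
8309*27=224343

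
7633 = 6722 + 911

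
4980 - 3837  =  1143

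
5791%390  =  331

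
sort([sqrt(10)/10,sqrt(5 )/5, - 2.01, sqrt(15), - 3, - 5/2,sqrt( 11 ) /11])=[ - 3, - 5/2, - 2.01, sqrt( 11 )/11, sqrt(10 ) /10, sqrt ( 5)/5 , sqrt( 15 )]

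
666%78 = 42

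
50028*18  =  900504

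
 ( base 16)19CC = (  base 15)1E54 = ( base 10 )6604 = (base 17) 15E8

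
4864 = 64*76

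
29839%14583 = 673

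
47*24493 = 1151171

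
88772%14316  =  2876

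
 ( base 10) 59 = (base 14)43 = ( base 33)1Q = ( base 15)3E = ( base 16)3b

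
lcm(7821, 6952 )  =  62568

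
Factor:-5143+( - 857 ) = - 2^4*3^1*5^3=- 6000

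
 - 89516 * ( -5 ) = 447580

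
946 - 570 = 376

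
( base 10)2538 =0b100111101010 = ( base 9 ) 3430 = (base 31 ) 2JR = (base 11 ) 19A8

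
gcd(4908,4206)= 6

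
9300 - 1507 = 7793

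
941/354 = 2 + 233/354 = 2.66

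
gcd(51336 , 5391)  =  9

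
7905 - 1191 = 6714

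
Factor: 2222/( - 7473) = - 2^1*3^(  -  1)*11^1*47^(-1 )*53^( - 1 )*101^1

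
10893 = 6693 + 4200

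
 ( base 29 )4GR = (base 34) 3bd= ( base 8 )7417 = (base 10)3855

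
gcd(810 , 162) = 162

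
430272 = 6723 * 64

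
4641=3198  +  1443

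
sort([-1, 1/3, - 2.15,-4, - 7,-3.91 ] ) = [ - 7, - 4, - 3.91, - 2.15, - 1 , 1/3 ]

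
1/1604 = 1/1604= 0.00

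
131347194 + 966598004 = 1097945198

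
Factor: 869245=5^1*13^1*43^1*311^1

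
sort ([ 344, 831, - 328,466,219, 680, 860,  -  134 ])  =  [ - 328,-134, 219,344,  466,680,831, 860]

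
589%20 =9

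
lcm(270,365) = 19710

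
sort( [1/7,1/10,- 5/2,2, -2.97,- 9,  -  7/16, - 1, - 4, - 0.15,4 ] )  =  [ - 9, - 4, - 2.97, - 5/2, - 1, - 7/16, - 0.15,  1/10,1/7,2,4 ] 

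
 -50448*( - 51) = 2572848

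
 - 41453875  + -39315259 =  - 80769134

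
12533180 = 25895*484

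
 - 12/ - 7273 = 12/7273= 0.00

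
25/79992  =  25/79992 = 0.00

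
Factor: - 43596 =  - 2^2*3^2*7^1*173^1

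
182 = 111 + 71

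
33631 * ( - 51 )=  - 1715181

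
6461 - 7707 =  - 1246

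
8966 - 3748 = 5218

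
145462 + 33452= 178914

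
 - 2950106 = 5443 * ( - 542)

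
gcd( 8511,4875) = 3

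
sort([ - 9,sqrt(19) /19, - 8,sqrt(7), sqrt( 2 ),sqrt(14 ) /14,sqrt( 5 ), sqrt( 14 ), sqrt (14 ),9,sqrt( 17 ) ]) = [ - 9, - 8, sqrt( 19)/19, sqrt( 14) /14, sqrt( 2),sqrt( 5),sqrt( 7 ),sqrt( 14),sqrt(14 ),  sqrt( 17 ),  9 ] 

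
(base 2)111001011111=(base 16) e5f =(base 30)42j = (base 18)B67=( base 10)3679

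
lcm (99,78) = 2574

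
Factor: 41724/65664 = 2^(-5) * 3^( - 1)*61^1 = 61/96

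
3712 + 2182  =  5894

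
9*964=8676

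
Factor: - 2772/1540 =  - 3^2*5^( - 1) =- 9/5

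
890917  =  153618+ 737299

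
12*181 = 2172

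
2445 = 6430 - 3985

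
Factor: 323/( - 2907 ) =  - 3^(  -  2) = -1/9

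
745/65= 149/13 = 11.46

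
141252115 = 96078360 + 45173755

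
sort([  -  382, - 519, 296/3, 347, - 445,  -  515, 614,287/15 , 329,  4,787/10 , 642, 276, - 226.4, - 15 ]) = [ - 519, - 515, - 445, - 382, - 226.4, - 15, 4, 287/15,787/10,296/3, 276, 329 , 347, 614, 642 ] 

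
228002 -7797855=- 7569853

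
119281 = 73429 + 45852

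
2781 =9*309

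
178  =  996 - 818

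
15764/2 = 7882 = 7882.00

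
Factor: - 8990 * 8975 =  - 80685250 = -2^1*5^3*29^1 * 31^1*359^1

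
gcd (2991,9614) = 1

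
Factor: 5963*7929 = 47280627 = 3^2*67^1*89^1 *881^1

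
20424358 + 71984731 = 92409089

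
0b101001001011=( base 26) 3N9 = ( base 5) 41020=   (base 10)2635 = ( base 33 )2DS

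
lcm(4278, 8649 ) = 397854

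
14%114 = 14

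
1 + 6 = 7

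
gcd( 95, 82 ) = 1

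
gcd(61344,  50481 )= 639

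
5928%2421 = 1086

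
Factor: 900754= 2^1*450377^1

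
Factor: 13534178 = 2^1*7^1*966727^1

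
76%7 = 6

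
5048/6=841 + 1/3 = 841.33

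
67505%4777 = 627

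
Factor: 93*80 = 2^4 * 3^1*5^1 * 31^1 = 7440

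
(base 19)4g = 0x5c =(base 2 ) 1011100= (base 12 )78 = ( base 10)92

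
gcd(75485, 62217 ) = 31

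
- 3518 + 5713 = 2195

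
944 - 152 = 792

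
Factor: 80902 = 2^1*19^1*2129^1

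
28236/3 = 9412 = 9412.00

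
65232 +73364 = 138596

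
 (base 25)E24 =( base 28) B6C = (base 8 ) 21144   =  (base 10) 8804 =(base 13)4013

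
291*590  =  171690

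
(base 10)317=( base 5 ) 2232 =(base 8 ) 475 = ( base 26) c5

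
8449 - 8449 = 0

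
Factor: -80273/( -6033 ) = 3^(-1) * 2011^( - 1 )*80273^1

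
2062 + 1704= 3766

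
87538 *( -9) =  - 787842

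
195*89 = 17355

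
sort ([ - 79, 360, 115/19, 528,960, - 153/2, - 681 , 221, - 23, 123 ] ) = [ - 681, - 79 ,-153/2, - 23, 115/19, 123, 221, 360,528, 960] 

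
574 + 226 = 800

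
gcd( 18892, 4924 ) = 4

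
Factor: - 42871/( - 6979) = 43/7 = 7^( - 1) *43^1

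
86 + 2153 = 2239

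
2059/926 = 2059/926 = 2.22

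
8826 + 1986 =10812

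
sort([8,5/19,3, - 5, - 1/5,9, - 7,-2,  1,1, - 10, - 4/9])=[ - 10, - 7, - 5, - 2, - 4/9, - 1/5,5/19,1, 1,3 , 8,9] 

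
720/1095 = 48/73 = 0.66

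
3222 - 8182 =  - 4960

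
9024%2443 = 1695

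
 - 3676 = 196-3872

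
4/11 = 4/11  =  0.36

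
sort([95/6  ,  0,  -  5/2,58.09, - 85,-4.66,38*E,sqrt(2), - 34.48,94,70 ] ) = [ - 85,  -  34.48, - 4.66,-5/2, 0,sqrt( 2 ), 95/6 , 58.09, 70, 94,38*E ] 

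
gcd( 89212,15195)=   1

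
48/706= 24/353 = 0.07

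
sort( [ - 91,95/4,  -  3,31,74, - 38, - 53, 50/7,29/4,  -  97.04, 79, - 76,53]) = [ - 97.04, - 91, - 76, - 53 , - 38, - 3, 50/7, 29/4,95/4  ,  31 , 53,74,79 ] 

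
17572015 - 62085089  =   - 44513074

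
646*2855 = 1844330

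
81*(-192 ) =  - 15552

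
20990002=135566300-114576298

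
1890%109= 37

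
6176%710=496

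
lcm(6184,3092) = 6184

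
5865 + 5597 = 11462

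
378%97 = 87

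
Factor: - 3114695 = -5^1*137^1*4547^1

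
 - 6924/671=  - 11 + 457/671 = - 10.32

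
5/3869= 5/3869 = 0.00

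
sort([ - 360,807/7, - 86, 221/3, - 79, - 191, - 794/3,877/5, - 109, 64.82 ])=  [ - 360, - 794/3, - 191,  -  109, - 86,- 79,64.82,221/3 , 807/7,877/5 ]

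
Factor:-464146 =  - 2^1*232073^1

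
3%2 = 1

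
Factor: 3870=2^1*3^2*5^1*43^1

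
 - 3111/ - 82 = 37 +77/82 = 37.94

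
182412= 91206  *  2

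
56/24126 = 28/12063 = 0.00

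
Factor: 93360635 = 5^1*18672127^1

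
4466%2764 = 1702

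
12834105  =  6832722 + 6001383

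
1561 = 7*223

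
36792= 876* 42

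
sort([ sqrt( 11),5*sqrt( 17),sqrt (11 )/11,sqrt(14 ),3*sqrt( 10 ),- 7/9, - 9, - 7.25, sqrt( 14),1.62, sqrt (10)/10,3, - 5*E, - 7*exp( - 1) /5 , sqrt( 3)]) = [ - 5 * E, - 9 , -7.25, - 7/9, - 7*exp( - 1) /5 , sqrt( 11)/11,sqrt( 10)/10 , 1.62,sqrt(3 ),3,sqrt(11), sqrt( 14) , sqrt(14),3 * sqrt( 10 )  ,  5*  sqrt( 17 )] 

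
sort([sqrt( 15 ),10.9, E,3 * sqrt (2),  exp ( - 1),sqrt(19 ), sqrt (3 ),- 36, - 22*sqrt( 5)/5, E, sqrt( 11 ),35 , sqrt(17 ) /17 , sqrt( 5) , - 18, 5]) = [ - 36, - 18, - 22*sqrt( 5 ) /5,sqrt( 17 ) /17, exp(  -  1 )  ,  sqrt( 3 ), sqrt( 5),E, E, sqrt( 11),sqrt(15 ), 3*sqrt( 2 ) , sqrt(19 ) , 5, 10.9,35 ]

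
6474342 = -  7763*( - 834) 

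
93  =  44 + 49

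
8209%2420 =949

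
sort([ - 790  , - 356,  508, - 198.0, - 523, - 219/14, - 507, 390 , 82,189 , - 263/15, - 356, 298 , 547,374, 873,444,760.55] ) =[-790, - 523, - 507, - 356,-356 , - 198.0 , - 263/15, - 219/14,  82,189 , 298,374,390,444,  508, 547,760.55, 873 ]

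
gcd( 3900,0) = 3900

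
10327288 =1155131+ 9172157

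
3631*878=3188018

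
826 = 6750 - 5924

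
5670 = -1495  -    -  7165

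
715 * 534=381810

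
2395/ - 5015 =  - 479/1003 = - 0.48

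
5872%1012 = 812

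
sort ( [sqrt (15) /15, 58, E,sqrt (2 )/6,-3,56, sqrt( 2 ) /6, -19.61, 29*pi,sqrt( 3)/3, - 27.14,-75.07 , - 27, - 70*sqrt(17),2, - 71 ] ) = [ - 70*sqrt( 17 ), - 75.07, - 71, - 27.14, - 27, - 19.61, - 3, sqrt( 2)/6,  sqrt (2 ) /6,sqrt( 15) /15, sqrt(3) /3 , 2, E, 56, 58,  29*pi]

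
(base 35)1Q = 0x3d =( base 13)49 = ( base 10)61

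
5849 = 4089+1760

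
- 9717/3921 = - 3 + 682/1307= - 2.48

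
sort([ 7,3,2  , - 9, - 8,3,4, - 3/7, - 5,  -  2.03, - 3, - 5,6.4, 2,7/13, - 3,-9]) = [-9, - 9, -8 ,-5,-5, -3, - 3, - 2.03 , - 3/7, 7/13,2, 2,3,3, 4, 6.4,7]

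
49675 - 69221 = - 19546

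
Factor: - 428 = -2^2*107^1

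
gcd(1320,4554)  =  66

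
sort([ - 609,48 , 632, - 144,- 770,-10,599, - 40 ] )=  [  -  770, - 609,-144,-40, - 10,48 , 599, 632] 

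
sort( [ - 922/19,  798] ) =[ - 922/19,798]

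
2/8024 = 1/4012 = 0.00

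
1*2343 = 2343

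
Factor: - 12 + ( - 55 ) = - 67^1=- 67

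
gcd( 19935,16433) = 1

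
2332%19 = 14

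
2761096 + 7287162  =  10048258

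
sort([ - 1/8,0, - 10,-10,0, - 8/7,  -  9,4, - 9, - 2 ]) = [ - 10, - 10 , - 9 ,-9,  -  2, - 8/7, - 1/8, 0, 0,4]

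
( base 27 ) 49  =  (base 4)1311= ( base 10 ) 117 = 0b1110101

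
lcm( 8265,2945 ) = 256215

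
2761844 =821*3364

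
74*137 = 10138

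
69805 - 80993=-11188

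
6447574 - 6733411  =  - 285837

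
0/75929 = 0 = 0.00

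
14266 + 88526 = 102792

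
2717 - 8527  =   - 5810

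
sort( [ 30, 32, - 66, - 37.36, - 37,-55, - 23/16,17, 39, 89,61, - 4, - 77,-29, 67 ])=[ - 77, - 66, - 55, - 37.36, - 37, - 29,  -  4, - 23/16,17, 30, 32,39, 61, 67, 89 ]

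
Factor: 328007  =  328007^1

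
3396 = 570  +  2826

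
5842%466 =250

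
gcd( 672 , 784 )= 112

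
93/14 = 6 + 9/14 = 6.64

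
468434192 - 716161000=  - 247726808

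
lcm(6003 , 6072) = 528264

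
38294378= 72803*526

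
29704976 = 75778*392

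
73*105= 7665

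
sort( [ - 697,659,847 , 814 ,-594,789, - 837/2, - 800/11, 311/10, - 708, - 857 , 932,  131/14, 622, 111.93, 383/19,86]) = [ - 857,-708,  -  697, - 594,  -  837/2, - 800/11 , 131/14, 383/19 , 311/10, 86, 111.93, 622,  659, 789, 814, 847 , 932] 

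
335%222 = 113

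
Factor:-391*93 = - 36363 = - 3^1*17^1*23^1*31^1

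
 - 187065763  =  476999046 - 664064809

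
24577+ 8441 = 33018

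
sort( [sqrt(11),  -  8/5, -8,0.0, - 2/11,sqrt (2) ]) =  [ - 8,  -  8/5, - 2/11, 0.0, sqrt(2), sqrt( 11) ]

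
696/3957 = 232/1319=0.18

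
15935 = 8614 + 7321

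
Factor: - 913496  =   - 2^3*89^1 *1283^1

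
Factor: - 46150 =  - 2^1*5^2*13^1*71^1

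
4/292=1/73 = 0.01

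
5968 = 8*746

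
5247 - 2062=3185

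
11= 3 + 8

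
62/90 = 31/45 = 0.69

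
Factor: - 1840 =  - 2^4*5^1*23^1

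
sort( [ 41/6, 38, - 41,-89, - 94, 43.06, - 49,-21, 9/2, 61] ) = [-94, - 89, - 49 ,-41,-21 , 9/2, 41/6, 38 , 43.06, 61 ]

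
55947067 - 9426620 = 46520447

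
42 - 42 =0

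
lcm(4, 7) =28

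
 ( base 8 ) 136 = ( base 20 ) 4e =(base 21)4A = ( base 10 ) 94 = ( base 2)1011110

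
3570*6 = 21420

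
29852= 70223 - 40371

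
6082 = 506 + 5576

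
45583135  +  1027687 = 46610822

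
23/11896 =23/11896 = 0.00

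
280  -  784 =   -  504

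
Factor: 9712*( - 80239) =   -  2^4 *607^1*80239^1 = - 779281168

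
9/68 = 9/68 = 0.13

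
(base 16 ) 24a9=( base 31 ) 9NN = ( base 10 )9385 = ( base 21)105j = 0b10010010101001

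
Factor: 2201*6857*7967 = 120240011519 = 31^2*71^1*257^1*6857^1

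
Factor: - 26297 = - 26297^1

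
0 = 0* 927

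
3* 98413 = 295239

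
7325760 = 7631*960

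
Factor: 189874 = 2^1 * 139^1*683^1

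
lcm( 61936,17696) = 123872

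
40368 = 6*6728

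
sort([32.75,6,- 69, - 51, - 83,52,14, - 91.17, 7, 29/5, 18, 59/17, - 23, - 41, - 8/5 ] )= [  -  91.17, - 83,  -  69 ,- 51, - 41, - 23, - 8/5,59/17, 29/5, 6 , 7, 14,18, 32.75,52 ] 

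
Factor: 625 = 5^4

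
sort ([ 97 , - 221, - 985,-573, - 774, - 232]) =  [ - 985, - 774, - 573, - 232, - 221,97 ] 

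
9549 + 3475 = 13024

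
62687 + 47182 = 109869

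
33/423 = 11/141 = 0.08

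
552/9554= 276/4777 = 0.06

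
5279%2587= 105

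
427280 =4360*98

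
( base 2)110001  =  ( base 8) 61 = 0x31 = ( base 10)49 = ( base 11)45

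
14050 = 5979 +8071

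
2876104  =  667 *4312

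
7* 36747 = 257229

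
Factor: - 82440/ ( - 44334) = 2^2*3^(-1) *5^1*229^1*821^(- 1 ) =4580/2463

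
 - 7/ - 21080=7/21080   =  0.00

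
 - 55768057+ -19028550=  - 74796607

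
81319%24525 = 7744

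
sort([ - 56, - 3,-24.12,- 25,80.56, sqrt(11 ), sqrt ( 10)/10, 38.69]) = [ - 56, - 25  ,-24.12 , - 3 , sqrt( 10)/10, sqrt(11), 38.69,  80.56 ]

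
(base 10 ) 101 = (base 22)4D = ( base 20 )51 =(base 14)73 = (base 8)145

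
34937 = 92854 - 57917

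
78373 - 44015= 34358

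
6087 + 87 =6174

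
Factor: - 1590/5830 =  - 3^1*11^ (-1)=-  3/11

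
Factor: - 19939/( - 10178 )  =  2^( - 1 )*7^( - 1 )*127^1*157^1*727^( - 1 ) 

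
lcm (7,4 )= 28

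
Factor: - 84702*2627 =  - 2^1*3^1*19^1*37^1 * 71^1 * 743^1=- 222512154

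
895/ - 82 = - 11 + 7/82 =- 10.91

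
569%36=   29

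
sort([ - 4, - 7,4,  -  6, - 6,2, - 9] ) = [ - 9, - 7,-6, - 6, - 4, 2,  4]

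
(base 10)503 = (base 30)GN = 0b111110111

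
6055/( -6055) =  - 1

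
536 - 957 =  - 421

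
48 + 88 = 136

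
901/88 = 901/88  =  10.24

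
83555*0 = 0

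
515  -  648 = -133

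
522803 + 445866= 968669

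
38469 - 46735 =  - 8266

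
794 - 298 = 496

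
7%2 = 1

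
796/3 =796/3=265.33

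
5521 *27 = 149067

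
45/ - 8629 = -1+8584/8629 = - 0.01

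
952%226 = 48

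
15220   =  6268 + 8952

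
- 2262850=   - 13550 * 167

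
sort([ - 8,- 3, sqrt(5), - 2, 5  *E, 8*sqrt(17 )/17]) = [ - 8, - 3,- 2,8*sqrt(17)/17, sqrt( 5),5*E]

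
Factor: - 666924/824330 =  - 894/1105 =- 2^1*3^1 *5^( - 1)*13^( - 1 )*17^ ( - 1)*149^1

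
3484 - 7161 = -3677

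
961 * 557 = 535277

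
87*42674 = 3712638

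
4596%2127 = 342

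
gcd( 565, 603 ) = 1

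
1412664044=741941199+670722845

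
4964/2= 2482 = 2482.00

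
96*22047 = 2116512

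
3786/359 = 3786/359 = 10.55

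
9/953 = 9/953=0.01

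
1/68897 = 1/68897 = 0.00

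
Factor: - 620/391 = -2^2 * 5^1*17^(-1 )*23^ (-1)*31^1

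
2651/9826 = 2651/9826 = 0.27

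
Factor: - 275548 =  - 2^2*7^1*13^1 * 757^1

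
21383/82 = 21383/82 = 260.77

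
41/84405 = 41/84405 = 0.00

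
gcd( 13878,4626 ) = 4626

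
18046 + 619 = 18665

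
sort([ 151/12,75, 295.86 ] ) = [ 151/12,75,295.86 ] 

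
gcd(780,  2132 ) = 52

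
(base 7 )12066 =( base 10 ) 3135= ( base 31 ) 384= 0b110000111111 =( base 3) 11022010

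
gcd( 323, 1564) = 17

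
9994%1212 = 298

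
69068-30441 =38627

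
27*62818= 1696086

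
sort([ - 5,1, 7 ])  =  [ - 5,1 , 7 ]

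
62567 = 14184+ 48383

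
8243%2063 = 2054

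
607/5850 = 607/5850 = 0.10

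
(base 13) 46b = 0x2FD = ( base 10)765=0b1011111101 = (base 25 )15f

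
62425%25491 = 11443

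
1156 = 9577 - 8421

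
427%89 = 71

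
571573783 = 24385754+547188029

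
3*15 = 45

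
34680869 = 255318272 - 220637403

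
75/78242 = 75/78242 = 0.00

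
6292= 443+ 5849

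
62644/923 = 62644/923 = 67.87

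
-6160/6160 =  - 1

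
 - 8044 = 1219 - 9263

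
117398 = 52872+64526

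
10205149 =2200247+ 8004902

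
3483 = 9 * 387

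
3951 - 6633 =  - 2682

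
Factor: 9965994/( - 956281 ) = - 2^1 *3^1*19^1 * 87421^1*956281^( - 1) 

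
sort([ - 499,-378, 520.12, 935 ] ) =[ - 499, - 378, 520.12 , 935]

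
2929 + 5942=8871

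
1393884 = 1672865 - 278981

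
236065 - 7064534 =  - 6828469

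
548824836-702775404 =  - 153950568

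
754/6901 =754/6901=0.11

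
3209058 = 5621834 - 2412776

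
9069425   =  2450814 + 6618611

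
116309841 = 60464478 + 55845363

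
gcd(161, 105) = 7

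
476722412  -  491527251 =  -14804839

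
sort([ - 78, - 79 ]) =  [-79 , - 78]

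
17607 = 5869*3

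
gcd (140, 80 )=20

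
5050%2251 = 548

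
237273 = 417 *569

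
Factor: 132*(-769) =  - 101508 = - 2^2*3^1 * 11^1 * 769^1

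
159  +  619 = 778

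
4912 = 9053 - 4141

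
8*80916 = 647328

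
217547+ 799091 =1016638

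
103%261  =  103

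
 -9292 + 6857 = - 2435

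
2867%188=47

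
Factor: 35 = 5^1*7^1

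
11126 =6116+5010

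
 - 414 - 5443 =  - 5857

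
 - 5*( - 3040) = 15200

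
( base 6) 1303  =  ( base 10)327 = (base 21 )FC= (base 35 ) 9C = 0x147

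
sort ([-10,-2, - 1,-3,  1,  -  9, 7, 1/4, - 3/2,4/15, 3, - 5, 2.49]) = [ -10,-9,-5 , - 3, - 2,  -  3/2, - 1, 1/4, 4/15,1, 2.49,3, 7]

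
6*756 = 4536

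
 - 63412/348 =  - 183 + 68/87 = - 182.22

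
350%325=25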